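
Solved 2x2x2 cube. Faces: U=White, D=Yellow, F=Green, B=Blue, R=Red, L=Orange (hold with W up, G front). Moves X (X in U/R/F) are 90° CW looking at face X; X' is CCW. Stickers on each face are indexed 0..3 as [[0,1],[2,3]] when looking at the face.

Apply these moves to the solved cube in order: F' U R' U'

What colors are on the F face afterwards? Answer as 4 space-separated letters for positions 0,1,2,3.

After move 1 (F'): F=GGGG U=WWRR R=YRYR D=OOYY L=OWOW
After move 2 (U): U=RWRW F=YRGG R=BBYR B=OWBB L=GGOW
After move 3 (R'): R=BRBY U=RBRO F=YWGW D=ORYG B=YWOB
After move 4 (U'): U=BORR F=GGGW R=YWBY B=BROB L=YWOW
Query: F face = GGGW

Answer: G G G W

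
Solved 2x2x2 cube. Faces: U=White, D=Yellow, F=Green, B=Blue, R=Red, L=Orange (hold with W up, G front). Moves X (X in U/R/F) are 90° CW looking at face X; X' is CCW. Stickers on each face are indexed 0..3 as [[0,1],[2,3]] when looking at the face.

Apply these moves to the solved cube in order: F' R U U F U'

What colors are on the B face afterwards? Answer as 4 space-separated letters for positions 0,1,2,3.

Answer: G W W B

Derivation:
After move 1 (F'): F=GGGG U=WWRR R=YRYR D=OOYY L=OWOW
After move 2 (R): R=YYRR U=WGRG F=GOGY D=OBYB B=RBWB
After move 3 (U): U=RWGG F=YYGY R=RBRR B=OWWB L=GOOW
After move 4 (U): U=GRGW F=RBGY R=OWRR B=GOWB L=YYOW
After move 5 (F): F=GRYB U=GRWY R=GWWR D=ROYB L=YOOB
After move 6 (U'): U=RYGW F=YOYB R=GRWR B=GWWB L=GOOB
Query: B face = GWWB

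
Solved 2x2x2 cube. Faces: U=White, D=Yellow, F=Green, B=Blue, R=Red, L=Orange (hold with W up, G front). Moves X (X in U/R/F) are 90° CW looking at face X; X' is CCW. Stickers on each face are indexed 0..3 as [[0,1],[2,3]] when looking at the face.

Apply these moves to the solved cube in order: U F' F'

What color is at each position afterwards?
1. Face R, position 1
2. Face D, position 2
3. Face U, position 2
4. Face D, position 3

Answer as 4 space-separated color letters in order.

Answer: B Y Y Y

Derivation:
After move 1 (U): U=WWWW F=RRGG R=BBRR B=OOBB L=GGOO
After move 2 (F'): F=RGRG U=WWBR R=YBYR D=GOYY L=GWOW
After move 3 (F'): F=GGRR U=WWYY R=OBGR D=WWYY L=GROB
Query 1: R[1] = B
Query 2: D[2] = Y
Query 3: U[2] = Y
Query 4: D[3] = Y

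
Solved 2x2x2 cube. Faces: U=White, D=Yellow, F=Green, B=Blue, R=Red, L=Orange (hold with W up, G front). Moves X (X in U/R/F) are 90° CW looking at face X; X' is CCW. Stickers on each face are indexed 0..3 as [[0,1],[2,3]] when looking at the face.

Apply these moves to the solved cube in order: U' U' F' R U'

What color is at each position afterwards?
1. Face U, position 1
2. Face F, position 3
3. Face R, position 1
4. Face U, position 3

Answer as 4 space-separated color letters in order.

Answer: G Y O O

Derivation:
After move 1 (U'): U=WWWW F=OOGG R=GGRR B=RRBB L=BBOO
After move 2 (U'): U=WWWW F=BBGG R=OORR B=GGBB L=RROO
After move 3 (F'): F=BGBG U=WWOR R=YOYR D=ROYY L=RWOW
After move 4 (R): R=YYRO U=WGOG F=BOBY D=RBYG B=RGWB
After move 5 (U'): U=GGWO F=RWBY R=BORO B=YYWB L=RGOW
Query 1: U[1] = G
Query 2: F[3] = Y
Query 3: R[1] = O
Query 4: U[3] = O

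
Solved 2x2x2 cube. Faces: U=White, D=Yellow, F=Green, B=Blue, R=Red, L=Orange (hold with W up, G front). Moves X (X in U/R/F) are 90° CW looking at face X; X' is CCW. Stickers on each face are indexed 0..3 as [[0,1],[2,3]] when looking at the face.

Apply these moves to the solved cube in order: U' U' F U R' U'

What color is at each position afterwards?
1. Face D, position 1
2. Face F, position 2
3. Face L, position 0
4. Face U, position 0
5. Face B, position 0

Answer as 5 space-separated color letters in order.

Answer: O G Y B G

Derivation:
After move 1 (U'): U=WWWW F=OOGG R=GGRR B=RRBB L=BBOO
After move 2 (U'): U=WWWW F=BBGG R=OORR B=GGBB L=RROO
After move 3 (F): F=GBGB U=WWOR R=WOWR D=ROYY L=RYOY
After move 4 (U): U=OWRW F=WOGB R=GGWR B=RYBB L=GBOY
After move 5 (R'): R=GRGW U=OBRR F=WWGW D=ROYB B=YYOB
After move 6 (U'): U=BROR F=GBGW R=WWGW B=GROB L=YYOY
Query 1: D[1] = O
Query 2: F[2] = G
Query 3: L[0] = Y
Query 4: U[0] = B
Query 5: B[0] = G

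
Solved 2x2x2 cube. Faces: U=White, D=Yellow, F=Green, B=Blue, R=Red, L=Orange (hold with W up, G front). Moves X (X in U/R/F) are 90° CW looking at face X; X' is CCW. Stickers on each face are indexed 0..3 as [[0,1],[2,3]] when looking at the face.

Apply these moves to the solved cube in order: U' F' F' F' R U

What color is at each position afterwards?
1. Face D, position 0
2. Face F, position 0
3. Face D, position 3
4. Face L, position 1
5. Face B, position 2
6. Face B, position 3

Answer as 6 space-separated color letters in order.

After move 1 (U'): U=WWWW F=OOGG R=GGRR B=RRBB L=BBOO
After move 2 (F'): F=OGOG U=WWGR R=YGYR D=BOYY L=BWOW
After move 3 (F'): F=GGOO U=WWYY R=OGBR D=WWYY L=BROG
After move 4 (F'): F=GOGO U=WWOB R=WGWR D=RGYY L=BYOY
After move 5 (R): R=WWRG U=WOOO F=GGGY D=RBYR B=BRWB
After move 6 (U): U=OWOO F=WWGY R=BRRG B=BYWB L=GGOY
Query 1: D[0] = R
Query 2: F[0] = W
Query 3: D[3] = R
Query 4: L[1] = G
Query 5: B[2] = W
Query 6: B[3] = B

Answer: R W R G W B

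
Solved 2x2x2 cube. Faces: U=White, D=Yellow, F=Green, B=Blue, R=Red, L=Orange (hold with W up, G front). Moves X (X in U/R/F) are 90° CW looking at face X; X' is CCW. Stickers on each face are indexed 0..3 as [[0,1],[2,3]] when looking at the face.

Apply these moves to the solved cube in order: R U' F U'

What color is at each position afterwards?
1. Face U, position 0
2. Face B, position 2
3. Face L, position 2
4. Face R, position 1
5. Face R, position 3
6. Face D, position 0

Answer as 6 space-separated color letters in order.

Answer: G W O O R R

Derivation:
After move 1 (R): R=RRRR U=WGWG F=GYGY D=YBYB B=WBWB
After move 2 (U'): U=GGWW F=OOGY R=GYRR B=RRWB L=WBOO
After move 3 (F): F=GOYO U=GGOB R=WYWR D=RGYB L=WYOB
After move 4 (U'): U=GBGO F=WYYO R=GOWR B=WYWB L=RROB
Query 1: U[0] = G
Query 2: B[2] = W
Query 3: L[2] = O
Query 4: R[1] = O
Query 5: R[3] = R
Query 6: D[0] = R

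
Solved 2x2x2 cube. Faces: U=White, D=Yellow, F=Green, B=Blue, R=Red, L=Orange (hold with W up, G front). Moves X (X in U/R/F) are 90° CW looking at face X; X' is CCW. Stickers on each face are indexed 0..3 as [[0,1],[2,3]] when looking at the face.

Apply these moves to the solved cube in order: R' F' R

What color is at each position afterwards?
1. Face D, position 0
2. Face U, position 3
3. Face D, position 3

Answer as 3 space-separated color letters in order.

Answer: O G Y

Derivation:
After move 1 (R'): R=RRRR U=WBWB F=GWGW D=YGYG B=YBYB
After move 2 (F'): F=WWGG U=WBRR R=GRYR D=OOYG L=OBOW
After move 3 (R): R=YGRR U=WWRG F=WOGG D=OYYY B=RBBB
Query 1: D[0] = O
Query 2: U[3] = G
Query 3: D[3] = Y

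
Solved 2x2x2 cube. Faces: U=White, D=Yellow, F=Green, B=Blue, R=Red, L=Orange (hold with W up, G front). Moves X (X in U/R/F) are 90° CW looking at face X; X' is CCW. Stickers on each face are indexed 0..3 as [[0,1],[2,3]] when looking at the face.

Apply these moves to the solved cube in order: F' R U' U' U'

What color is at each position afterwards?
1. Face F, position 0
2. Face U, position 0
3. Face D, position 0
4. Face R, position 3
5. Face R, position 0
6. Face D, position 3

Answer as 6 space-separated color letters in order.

After move 1 (F'): F=GGGG U=WWRR R=YRYR D=OOYY L=OWOW
After move 2 (R): R=YYRR U=WGRG F=GOGY D=OBYB B=RBWB
After move 3 (U'): U=GGWR F=OWGY R=GORR B=YYWB L=RBOW
After move 4 (U'): U=GRGW F=RBGY R=OWRR B=GOWB L=YYOW
After move 5 (U'): U=RWGG F=YYGY R=RBRR B=OWWB L=GOOW
Query 1: F[0] = Y
Query 2: U[0] = R
Query 3: D[0] = O
Query 4: R[3] = R
Query 5: R[0] = R
Query 6: D[3] = B

Answer: Y R O R R B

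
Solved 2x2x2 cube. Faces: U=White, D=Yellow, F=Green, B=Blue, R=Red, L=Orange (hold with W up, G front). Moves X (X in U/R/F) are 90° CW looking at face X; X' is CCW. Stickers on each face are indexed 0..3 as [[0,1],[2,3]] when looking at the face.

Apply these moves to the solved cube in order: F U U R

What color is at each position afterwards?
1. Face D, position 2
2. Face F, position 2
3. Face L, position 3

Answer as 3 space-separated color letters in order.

After move 1 (F): F=GGGG U=WWOO R=WRWR D=RRYY L=OYOY
After move 2 (U): U=OWOW F=WRGG R=BBWR B=OYBB L=GGOY
After move 3 (U): U=OOWW F=BBGG R=OYWR B=GGBB L=WROY
After move 4 (R): R=WORY U=OBWG F=BRGY D=RBYG B=WGOB
Query 1: D[2] = Y
Query 2: F[2] = G
Query 3: L[3] = Y

Answer: Y G Y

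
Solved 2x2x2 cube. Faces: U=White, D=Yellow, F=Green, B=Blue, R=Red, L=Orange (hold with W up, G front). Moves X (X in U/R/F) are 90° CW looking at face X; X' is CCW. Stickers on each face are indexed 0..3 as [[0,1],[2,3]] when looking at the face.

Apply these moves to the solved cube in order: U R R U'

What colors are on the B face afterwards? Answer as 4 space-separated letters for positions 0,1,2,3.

After move 1 (U): U=WWWW F=RRGG R=BBRR B=OOBB L=GGOO
After move 2 (R): R=RBRB U=WRWG F=RYGY D=YBYO B=WOWB
After move 3 (R): R=RRBB U=WYWY F=RBGO D=YWYW B=GORB
After move 4 (U'): U=YYWW F=GGGO R=RBBB B=RRRB L=GOOO
Query: B face = RRRB

Answer: R R R B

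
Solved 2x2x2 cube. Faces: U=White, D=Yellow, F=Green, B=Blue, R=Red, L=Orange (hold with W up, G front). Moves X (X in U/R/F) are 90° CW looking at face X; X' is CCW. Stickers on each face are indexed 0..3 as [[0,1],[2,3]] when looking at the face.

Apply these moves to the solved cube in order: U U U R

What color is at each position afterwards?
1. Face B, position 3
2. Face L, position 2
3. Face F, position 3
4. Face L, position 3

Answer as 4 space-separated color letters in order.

Answer: B O Y O

Derivation:
After move 1 (U): U=WWWW F=RRGG R=BBRR B=OOBB L=GGOO
After move 2 (U): U=WWWW F=BBGG R=OORR B=GGBB L=RROO
After move 3 (U): U=WWWW F=OOGG R=GGRR B=RRBB L=BBOO
After move 4 (R): R=RGRG U=WOWG F=OYGY D=YBYR B=WRWB
Query 1: B[3] = B
Query 2: L[2] = O
Query 3: F[3] = Y
Query 4: L[3] = O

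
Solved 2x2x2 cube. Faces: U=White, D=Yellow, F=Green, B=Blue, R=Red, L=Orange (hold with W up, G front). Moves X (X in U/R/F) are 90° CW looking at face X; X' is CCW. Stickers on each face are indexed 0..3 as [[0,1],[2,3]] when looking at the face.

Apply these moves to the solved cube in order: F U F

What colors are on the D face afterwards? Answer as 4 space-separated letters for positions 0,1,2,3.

Answer: W B Y Y

Derivation:
After move 1 (F): F=GGGG U=WWOO R=WRWR D=RRYY L=OYOY
After move 2 (U): U=OWOW F=WRGG R=BBWR B=OYBB L=GGOY
After move 3 (F): F=GWGR U=OWYG R=OBWR D=WBYY L=GROR
Query: D face = WBYY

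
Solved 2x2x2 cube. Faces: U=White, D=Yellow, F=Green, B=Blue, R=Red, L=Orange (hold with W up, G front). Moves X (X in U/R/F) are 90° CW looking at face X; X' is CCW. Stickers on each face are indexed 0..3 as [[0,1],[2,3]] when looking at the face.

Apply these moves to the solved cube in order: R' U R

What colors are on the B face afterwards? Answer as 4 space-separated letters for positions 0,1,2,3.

Answer: B O W B

Derivation:
After move 1 (R'): R=RRRR U=WBWB F=GWGW D=YGYG B=YBYB
After move 2 (U): U=WWBB F=RRGW R=YBRR B=OOYB L=GWOO
After move 3 (R): R=RYRB U=WRBW F=RGGG D=YYYO B=BOWB
Query: B face = BOWB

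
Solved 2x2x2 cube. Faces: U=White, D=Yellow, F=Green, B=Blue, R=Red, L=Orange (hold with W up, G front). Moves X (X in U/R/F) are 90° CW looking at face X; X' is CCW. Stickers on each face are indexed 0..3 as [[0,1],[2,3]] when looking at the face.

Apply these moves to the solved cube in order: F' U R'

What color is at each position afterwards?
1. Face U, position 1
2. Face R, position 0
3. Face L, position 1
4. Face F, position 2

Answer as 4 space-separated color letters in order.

After move 1 (F'): F=GGGG U=WWRR R=YRYR D=OOYY L=OWOW
After move 2 (U): U=RWRW F=YRGG R=BBYR B=OWBB L=GGOW
After move 3 (R'): R=BRBY U=RBRO F=YWGW D=ORYG B=YWOB
Query 1: U[1] = B
Query 2: R[0] = B
Query 3: L[1] = G
Query 4: F[2] = G

Answer: B B G G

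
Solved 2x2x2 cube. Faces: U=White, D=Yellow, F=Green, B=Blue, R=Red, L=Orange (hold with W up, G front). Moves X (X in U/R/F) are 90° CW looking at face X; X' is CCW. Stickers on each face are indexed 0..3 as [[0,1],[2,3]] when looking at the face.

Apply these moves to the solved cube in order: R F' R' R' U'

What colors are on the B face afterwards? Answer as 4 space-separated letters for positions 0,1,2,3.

After move 1 (R): R=RRRR U=WGWG F=GYGY D=YBYB B=WBWB
After move 2 (F'): F=YYGG U=WGRR R=BRYR D=OOYB L=OGOW
After move 3 (R'): R=RRBY U=WWRW F=YGGR D=OYYG B=BBOB
After move 4 (R'): R=RYRB U=WORB F=YWGW D=OGYR B=GBYB
After move 5 (U'): U=OBWR F=OGGW R=YWRB B=RYYB L=GBOW
Query: B face = RYYB

Answer: R Y Y B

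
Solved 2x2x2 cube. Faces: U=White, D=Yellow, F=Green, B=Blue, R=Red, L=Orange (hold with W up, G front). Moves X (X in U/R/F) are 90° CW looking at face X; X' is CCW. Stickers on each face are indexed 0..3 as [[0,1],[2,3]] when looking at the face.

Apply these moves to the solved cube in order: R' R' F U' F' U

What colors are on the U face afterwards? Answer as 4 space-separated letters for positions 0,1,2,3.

After move 1 (R'): R=RRRR U=WBWB F=GWGW D=YGYG B=YBYB
After move 2 (R'): R=RRRR U=WYWY F=GBGB D=YWYW B=GBGB
After move 3 (F): F=GGBB U=WYOO R=WRYR D=RRYW L=OYOW
After move 4 (U'): U=YOWO F=OYBB R=GGYR B=WRGB L=GBOW
After move 5 (F'): F=YBOB U=YOGY R=RGRR D=BWYW L=GOOW
After move 6 (U): U=GYYO F=RGOB R=WRRR B=GOGB L=YBOW
Query: U face = GYYO

Answer: G Y Y O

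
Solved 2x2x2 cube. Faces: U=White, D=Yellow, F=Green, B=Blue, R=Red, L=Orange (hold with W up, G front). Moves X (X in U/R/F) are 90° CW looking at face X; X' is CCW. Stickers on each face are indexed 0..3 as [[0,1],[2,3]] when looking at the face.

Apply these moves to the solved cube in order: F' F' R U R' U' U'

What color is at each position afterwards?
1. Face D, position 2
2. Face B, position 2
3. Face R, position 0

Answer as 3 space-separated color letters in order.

Answer: Y B G

Derivation:
After move 1 (F'): F=GGGG U=WWRR R=YRYR D=OOYY L=OWOW
After move 2 (F'): F=GGGG U=WWYY R=OROR D=WWYY L=OROR
After move 3 (R): R=OORR U=WGYG F=GWGY D=WBYB B=YBWB
After move 4 (U): U=YWGG F=OOGY R=YBRR B=ORWB L=GWOR
After move 5 (R'): R=BRYR U=YWGO F=OWGG D=WOYY B=BRBB
After move 6 (U'): U=WOYG F=GWGG R=OWYR B=BRBB L=BROR
After move 7 (U'): U=OGWY F=BRGG R=GWYR B=OWBB L=BROR
Query 1: D[2] = Y
Query 2: B[2] = B
Query 3: R[0] = G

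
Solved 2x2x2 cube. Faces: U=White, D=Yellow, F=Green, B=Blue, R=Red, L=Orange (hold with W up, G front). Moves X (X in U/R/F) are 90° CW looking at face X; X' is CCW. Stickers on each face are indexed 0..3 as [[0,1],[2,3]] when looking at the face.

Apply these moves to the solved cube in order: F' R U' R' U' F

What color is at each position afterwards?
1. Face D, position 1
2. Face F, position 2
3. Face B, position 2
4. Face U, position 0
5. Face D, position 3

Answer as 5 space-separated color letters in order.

After move 1 (F'): F=GGGG U=WWRR R=YRYR D=OOYY L=OWOW
After move 2 (R): R=YYRR U=WGRG F=GOGY D=OBYB B=RBWB
After move 3 (U'): U=GGWR F=OWGY R=GORR B=YYWB L=RBOW
After move 4 (R'): R=ORGR U=GWWY F=OGGR D=OWYY B=BYBB
After move 5 (U'): U=WYGW F=RBGR R=OGGR B=ORBB L=BYOW
After move 6 (F): F=GRRB U=WYWY R=GGWR D=GOYY L=BOOW
Query 1: D[1] = O
Query 2: F[2] = R
Query 3: B[2] = B
Query 4: U[0] = W
Query 5: D[3] = Y

Answer: O R B W Y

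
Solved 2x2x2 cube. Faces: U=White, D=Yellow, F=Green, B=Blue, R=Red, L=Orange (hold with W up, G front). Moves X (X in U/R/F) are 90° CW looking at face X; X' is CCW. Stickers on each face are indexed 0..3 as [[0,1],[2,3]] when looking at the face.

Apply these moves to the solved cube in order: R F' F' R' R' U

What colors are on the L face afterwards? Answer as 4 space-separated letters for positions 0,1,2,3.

Answer: Y W O R

Derivation:
After move 1 (R): R=RRRR U=WGWG F=GYGY D=YBYB B=WBWB
After move 2 (F'): F=YYGG U=WGRR R=BRYR D=OOYB L=OGOW
After move 3 (F'): F=YGYG U=WGBY R=OROR D=GWYB L=OROR
After move 4 (R'): R=RROO U=WWBW F=YGYY D=GGYG B=BBWB
After move 5 (R'): R=RORO U=WWBB F=YWYW D=GGYY B=GBGB
After move 6 (U): U=BWBW F=ROYW R=GBRO B=ORGB L=YWOR
Query: L face = YWOR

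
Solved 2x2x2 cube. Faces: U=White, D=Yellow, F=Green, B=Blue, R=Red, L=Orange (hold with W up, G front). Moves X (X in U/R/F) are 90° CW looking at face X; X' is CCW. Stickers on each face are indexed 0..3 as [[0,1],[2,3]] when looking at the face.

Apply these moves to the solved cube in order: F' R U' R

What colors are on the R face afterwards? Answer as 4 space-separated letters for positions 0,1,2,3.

Answer: R G R O

Derivation:
After move 1 (F'): F=GGGG U=WWRR R=YRYR D=OOYY L=OWOW
After move 2 (R): R=YYRR U=WGRG F=GOGY D=OBYB B=RBWB
After move 3 (U'): U=GGWR F=OWGY R=GORR B=YYWB L=RBOW
After move 4 (R): R=RGRO U=GWWY F=OBGB D=OWYY B=RYGB
Query: R face = RGRO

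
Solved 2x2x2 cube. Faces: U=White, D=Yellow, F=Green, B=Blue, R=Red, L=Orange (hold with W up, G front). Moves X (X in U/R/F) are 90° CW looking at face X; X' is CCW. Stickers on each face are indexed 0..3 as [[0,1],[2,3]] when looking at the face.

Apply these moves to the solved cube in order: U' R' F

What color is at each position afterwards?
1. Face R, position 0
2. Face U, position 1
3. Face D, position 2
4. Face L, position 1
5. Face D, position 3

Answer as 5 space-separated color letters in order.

After move 1 (U'): U=WWWW F=OOGG R=GGRR B=RRBB L=BBOO
After move 2 (R'): R=GRGR U=WBWR F=OWGW D=YOYG B=YRYB
After move 3 (F): F=GOWW U=WBOB R=WRRR D=GGYG L=BYOO
Query 1: R[0] = W
Query 2: U[1] = B
Query 3: D[2] = Y
Query 4: L[1] = Y
Query 5: D[3] = G

Answer: W B Y Y G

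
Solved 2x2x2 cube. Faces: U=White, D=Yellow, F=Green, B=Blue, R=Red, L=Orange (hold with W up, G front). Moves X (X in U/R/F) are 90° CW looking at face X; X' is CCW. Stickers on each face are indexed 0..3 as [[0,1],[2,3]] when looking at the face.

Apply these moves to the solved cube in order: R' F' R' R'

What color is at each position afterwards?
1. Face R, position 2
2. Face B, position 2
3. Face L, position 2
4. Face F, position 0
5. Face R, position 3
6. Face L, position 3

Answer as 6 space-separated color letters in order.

Answer: R W O W G W

Derivation:
After move 1 (R'): R=RRRR U=WBWB F=GWGW D=YGYG B=YBYB
After move 2 (F'): F=WWGG U=WBRR R=GRYR D=OOYG L=OBOW
After move 3 (R'): R=RRGY U=WYRY F=WBGR D=OWYG B=GBOB
After move 4 (R'): R=RYRG U=WORG F=WYGY D=OBYR B=GBWB
Query 1: R[2] = R
Query 2: B[2] = W
Query 3: L[2] = O
Query 4: F[0] = W
Query 5: R[3] = G
Query 6: L[3] = W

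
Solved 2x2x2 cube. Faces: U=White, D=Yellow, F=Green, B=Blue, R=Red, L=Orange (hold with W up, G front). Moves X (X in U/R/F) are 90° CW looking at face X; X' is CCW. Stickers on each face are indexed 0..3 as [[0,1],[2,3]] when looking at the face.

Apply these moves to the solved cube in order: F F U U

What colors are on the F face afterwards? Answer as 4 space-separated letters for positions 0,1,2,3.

After move 1 (F): F=GGGG U=WWOO R=WRWR D=RRYY L=OYOY
After move 2 (F): F=GGGG U=WWYY R=OROR D=WWYY L=OROR
After move 3 (U): U=YWYW F=ORGG R=BBOR B=ORBB L=GGOR
After move 4 (U): U=YYWW F=BBGG R=OROR B=GGBB L=OROR
Query: F face = BBGG

Answer: B B G G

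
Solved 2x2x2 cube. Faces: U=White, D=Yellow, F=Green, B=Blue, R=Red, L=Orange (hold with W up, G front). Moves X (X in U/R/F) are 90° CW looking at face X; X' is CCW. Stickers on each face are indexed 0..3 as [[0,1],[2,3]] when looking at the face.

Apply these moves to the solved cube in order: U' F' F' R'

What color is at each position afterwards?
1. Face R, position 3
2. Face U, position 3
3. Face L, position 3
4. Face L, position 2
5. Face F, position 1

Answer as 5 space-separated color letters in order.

After move 1 (U'): U=WWWW F=OOGG R=GGRR B=RRBB L=BBOO
After move 2 (F'): F=OGOG U=WWGR R=YGYR D=BOYY L=BWOW
After move 3 (F'): F=GGOO U=WWYY R=OGBR D=WWYY L=BROG
After move 4 (R'): R=GROB U=WBYR F=GWOY D=WGYO B=YRWB
Query 1: R[3] = B
Query 2: U[3] = R
Query 3: L[3] = G
Query 4: L[2] = O
Query 5: F[1] = W

Answer: B R G O W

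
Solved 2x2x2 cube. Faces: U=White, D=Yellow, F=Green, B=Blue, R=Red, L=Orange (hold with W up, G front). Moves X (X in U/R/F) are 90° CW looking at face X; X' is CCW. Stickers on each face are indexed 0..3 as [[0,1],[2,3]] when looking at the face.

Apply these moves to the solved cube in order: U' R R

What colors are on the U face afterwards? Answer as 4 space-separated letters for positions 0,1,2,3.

After move 1 (U'): U=WWWW F=OOGG R=GGRR B=RRBB L=BBOO
After move 2 (R): R=RGRG U=WOWG F=OYGY D=YBYR B=WRWB
After move 3 (R): R=RRGG U=WYWY F=OBGR D=YWYW B=GROB
Query: U face = WYWY

Answer: W Y W Y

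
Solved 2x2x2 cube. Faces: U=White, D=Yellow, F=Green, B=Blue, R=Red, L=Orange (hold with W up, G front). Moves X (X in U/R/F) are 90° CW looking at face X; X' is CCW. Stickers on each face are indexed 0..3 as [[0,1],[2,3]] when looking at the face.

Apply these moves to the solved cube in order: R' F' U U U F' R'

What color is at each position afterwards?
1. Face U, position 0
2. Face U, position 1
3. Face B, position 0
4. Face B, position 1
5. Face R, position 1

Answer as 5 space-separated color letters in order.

After move 1 (R'): R=RRRR U=WBWB F=GWGW D=YGYG B=YBYB
After move 2 (F'): F=WWGG U=WBRR R=GRYR D=OOYG L=OBOW
After move 3 (U): U=RWRB F=GRGG R=YBYR B=OBYB L=WWOW
After move 4 (U): U=RRBW F=YBGG R=OBYR B=WWYB L=GROW
After move 5 (U): U=BRWR F=OBGG R=WWYR B=GRYB L=YBOW
After move 6 (F'): F=BGOG U=BRWY R=OWOR D=BWYG L=YROW
After move 7 (R'): R=WROO U=BYWG F=BROY D=BGYG B=GRWB
Query 1: U[0] = B
Query 2: U[1] = Y
Query 3: B[0] = G
Query 4: B[1] = R
Query 5: R[1] = R

Answer: B Y G R R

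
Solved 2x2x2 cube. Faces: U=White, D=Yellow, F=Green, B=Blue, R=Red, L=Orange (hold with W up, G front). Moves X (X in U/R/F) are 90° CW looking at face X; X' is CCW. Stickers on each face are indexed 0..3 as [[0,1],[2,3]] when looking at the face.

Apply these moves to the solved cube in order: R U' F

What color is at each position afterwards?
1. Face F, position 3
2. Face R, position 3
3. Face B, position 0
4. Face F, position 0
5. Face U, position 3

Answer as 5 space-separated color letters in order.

After move 1 (R): R=RRRR U=WGWG F=GYGY D=YBYB B=WBWB
After move 2 (U'): U=GGWW F=OOGY R=GYRR B=RRWB L=WBOO
After move 3 (F): F=GOYO U=GGOB R=WYWR D=RGYB L=WYOB
Query 1: F[3] = O
Query 2: R[3] = R
Query 3: B[0] = R
Query 4: F[0] = G
Query 5: U[3] = B

Answer: O R R G B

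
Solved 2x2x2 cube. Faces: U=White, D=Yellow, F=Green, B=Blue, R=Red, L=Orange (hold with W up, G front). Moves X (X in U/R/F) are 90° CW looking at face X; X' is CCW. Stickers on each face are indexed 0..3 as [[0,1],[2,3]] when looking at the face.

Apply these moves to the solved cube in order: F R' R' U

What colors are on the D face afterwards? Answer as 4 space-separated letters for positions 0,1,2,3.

After move 1 (F): F=GGGG U=WWOO R=WRWR D=RRYY L=OYOY
After move 2 (R'): R=RRWW U=WBOB F=GWGO D=RGYG B=YBRB
After move 3 (R'): R=RWRW U=WROY F=GBGB D=RWYO B=GBGB
After move 4 (U): U=OWYR F=RWGB R=GBRW B=OYGB L=GBOY
Query: D face = RWYO

Answer: R W Y O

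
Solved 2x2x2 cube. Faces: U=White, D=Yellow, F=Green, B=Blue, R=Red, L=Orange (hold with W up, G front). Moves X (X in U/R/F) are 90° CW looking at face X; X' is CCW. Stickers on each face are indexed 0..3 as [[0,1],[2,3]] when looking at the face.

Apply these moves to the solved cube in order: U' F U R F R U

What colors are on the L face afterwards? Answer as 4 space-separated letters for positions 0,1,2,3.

After move 1 (U'): U=WWWW F=OOGG R=GGRR B=RRBB L=BBOO
After move 2 (F): F=GOGO U=WWOB R=WGWR D=RGYY L=BYOY
After move 3 (U): U=OWBW F=WGGO R=RRWR B=BYBB L=GOOY
After move 4 (R): R=WRRR U=OGBO F=WGGY D=RBYB B=WYWB
After move 5 (F): F=GWYG U=OGYO R=BROR D=RWYB L=GROB
After move 6 (R): R=OBRR U=OWYG F=GWYB D=RWYW B=OYGB
After move 7 (U): U=YOGW F=OBYB R=OYRR B=GRGB L=GWOB
Query: L face = GWOB

Answer: G W O B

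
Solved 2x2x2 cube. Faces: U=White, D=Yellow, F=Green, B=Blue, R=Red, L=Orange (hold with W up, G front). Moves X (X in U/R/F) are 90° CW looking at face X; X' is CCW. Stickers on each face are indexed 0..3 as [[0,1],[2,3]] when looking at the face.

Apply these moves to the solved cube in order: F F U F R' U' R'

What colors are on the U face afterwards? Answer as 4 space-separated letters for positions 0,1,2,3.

Answer: B B Y B

Derivation:
After move 1 (F): F=GGGG U=WWOO R=WRWR D=RRYY L=OYOY
After move 2 (F): F=GGGG U=WWYY R=OROR D=WWYY L=OROR
After move 3 (U): U=YWYW F=ORGG R=BBOR B=ORBB L=GGOR
After move 4 (F): F=GOGR U=YWRG R=YBWR D=OBYY L=GWOW
After move 5 (R'): R=BRYW U=YBRO F=GWGG D=OOYR B=YRBB
After move 6 (U'): U=BOYR F=GWGG R=GWYW B=BRBB L=YROW
After move 7 (R'): R=WWGY U=BBYB F=GOGR D=OWYG B=RROB
Query: U face = BBYB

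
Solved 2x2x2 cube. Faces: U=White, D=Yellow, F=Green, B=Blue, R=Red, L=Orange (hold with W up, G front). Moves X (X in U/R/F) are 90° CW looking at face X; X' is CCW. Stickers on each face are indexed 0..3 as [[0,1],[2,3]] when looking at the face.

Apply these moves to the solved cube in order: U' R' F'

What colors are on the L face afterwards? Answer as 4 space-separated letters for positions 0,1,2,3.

After move 1 (U'): U=WWWW F=OOGG R=GGRR B=RRBB L=BBOO
After move 2 (R'): R=GRGR U=WBWR F=OWGW D=YOYG B=YRYB
After move 3 (F'): F=WWOG U=WBGG R=ORYR D=BOYG L=BROW
Query: L face = BROW

Answer: B R O W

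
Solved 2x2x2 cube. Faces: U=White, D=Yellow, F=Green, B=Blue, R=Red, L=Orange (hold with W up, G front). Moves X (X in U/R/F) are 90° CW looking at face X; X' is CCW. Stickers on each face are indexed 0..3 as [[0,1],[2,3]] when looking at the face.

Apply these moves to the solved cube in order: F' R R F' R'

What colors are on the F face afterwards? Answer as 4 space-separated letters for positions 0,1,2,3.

Answer: B O G R

Derivation:
After move 1 (F'): F=GGGG U=WWRR R=YRYR D=OOYY L=OWOW
After move 2 (R): R=YYRR U=WGRG F=GOGY D=OBYB B=RBWB
After move 3 (R): R=RYRY U=WORY F=GBGB D=OWYR B=GBGB
After move 4 (F'): F=BBGG U=WORR R=WYOY D=WWYR L=OYOR
After move 5 (R'): R=YYWO U=WGRG F=BOGR D=WBYG B=RBWB
Query: F face = BOGR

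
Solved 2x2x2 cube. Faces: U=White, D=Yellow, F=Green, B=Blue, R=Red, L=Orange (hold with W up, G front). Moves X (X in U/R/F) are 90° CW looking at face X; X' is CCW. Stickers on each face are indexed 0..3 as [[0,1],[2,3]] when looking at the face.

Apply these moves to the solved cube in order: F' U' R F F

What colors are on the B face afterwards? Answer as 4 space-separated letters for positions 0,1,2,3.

Answer: R R R B

Derivation:
After move 1 (F'): F=GGGG U=WWRR R=YRYR D=OOYY L=OWOW
After move 2 (U'): U=WRWR F=OWGG R=GGYR B=YRBB L=BBOW
After move 3 (R): R=YGRG U=WWWG F=OOGY D=OBYY B=RRRB
After move 4 (F): F=GOYO U=WWWB R=WGGG D=RYYY L=BOOB
After move 5 (F): F=YGOO U=WWBO R=WGBG D=GWYY L=BROY
Query: B face = RRRB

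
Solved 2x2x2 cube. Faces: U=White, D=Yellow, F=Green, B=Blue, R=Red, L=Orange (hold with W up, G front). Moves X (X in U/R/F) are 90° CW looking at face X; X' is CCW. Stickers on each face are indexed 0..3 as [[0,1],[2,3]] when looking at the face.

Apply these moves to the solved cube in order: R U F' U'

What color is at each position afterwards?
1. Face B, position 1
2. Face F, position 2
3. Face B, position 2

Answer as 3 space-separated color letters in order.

Answer: B R W

Derivation:
After move 1 (R): R=RRRR U=WGWG F=GYGY D=YBYB B=WBWB
After move 2 (U): U=WWGG F=RRGY R=WBRR B=OOWB L=GYOO
After move 3 (F'): F=RYRG U=WWWR R=BBYR D=YOYB L=GGOG
After move 4 (U'): U=WRWW F=GGRG R=RYYR B=BBWB L=OOOG
Query 1: B[1] = B
Query 2: F[2] = R
Query 3: B[2] = W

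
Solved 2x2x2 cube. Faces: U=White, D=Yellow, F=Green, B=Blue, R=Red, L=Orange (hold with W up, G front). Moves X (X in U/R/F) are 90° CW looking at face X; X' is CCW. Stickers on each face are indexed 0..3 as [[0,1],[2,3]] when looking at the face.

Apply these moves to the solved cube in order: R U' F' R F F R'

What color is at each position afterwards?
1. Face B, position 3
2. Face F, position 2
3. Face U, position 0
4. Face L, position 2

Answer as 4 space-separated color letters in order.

After move 1 (R): R=RRRR U=WGWG F=GYGY D=YBYB B=WBWB
After move 2 (U'): U=GGWW F=OOGY R=GYRR B=RRWB L=WBOO
After move 3 (F'): F=OYOG U=GGGR R=BYYR D=BOYB L=WWOW
After move 4 (R): R=YBRY U=GYGG F=OOOB D=BWYR B=RRGB
After move 5 (F): F=OOBO U=GYWW R=GBGY D=RYYR L=WBOW
After move 6 (F): F=BOOO U=GYWB R=WBWY D=GGYR L=WROY
After move 7 (R'): R=BYWW U=GGWR F=BYOB D=GOYO B=RRGB
Query 1: B[3] = B
Query 2: F[2] = O
Query 3: U[0] = G
Query 4: L[2] = O

Answer: B O G O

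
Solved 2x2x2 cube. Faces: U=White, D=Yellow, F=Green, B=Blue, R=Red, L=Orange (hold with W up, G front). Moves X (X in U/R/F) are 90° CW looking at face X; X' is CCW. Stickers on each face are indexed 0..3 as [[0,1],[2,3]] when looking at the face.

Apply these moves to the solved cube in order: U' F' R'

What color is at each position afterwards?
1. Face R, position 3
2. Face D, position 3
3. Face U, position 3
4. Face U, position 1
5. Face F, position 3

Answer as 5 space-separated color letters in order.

After move 1 (U'): U=WWWW F=OOGG R=GGRR B=RRBB L=BBOO
After move 2 (F'): F=OGOG U=WWGR R=YGYR D=BOYY L=BWOW
After move 3 (R'): R=GRYY U=WBGR F=OWOR D=BGYG B=YROB
Query 1: R[3] = Y
Query 2: D[3] = G
Query 3: U[3] = R
Query 4: U[1] = B
Query 5: F[3] = R

Answer: Y G R B R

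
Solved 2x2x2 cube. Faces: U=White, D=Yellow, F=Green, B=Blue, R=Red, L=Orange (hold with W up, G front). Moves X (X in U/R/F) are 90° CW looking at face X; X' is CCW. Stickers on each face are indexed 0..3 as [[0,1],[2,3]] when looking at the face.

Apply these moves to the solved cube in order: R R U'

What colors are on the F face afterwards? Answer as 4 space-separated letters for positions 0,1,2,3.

Answer: O O G B

Derivation:
After move 1 (R): R=RRRR U=WGWG F=GYGY D=YBYB B=WBWB
After move 2 (R): R=RRRR U=WYWY F=GBGB D=YWYW B=GBGB
After move 3 (U'): U=YYWW F=OOGB R=GBRR B=RRGB L=GBOO
Query: F face = OOGB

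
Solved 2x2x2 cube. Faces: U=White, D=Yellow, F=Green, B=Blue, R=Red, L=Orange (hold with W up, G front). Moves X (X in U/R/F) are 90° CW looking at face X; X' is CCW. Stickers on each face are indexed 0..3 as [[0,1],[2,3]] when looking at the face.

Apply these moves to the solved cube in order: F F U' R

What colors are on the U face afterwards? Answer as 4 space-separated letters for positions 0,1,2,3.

After move 1 (F): F=GGGG U=WWOO R=WRWR D=RRYY L=OYOY
After move 2 (F): F=GGGG U=WWYY R=OROR D=WWYY L=OROR
After move 3 (U'): U=WYWY F=ORGG R=GGOR B=ORBB L=BBOR
After move 4 (R): R=OGRG U=WRWG F=OWGY D=WBYO B=YRYB
Query: U face = WRWG

Answer: W R W G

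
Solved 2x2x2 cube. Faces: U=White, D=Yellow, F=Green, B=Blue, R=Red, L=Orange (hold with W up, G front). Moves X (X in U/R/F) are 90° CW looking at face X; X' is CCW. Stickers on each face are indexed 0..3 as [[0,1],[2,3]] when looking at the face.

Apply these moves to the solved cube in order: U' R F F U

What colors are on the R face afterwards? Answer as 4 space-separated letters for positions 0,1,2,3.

After move 1 (U'): U=WWWW F=OOGG R=GGRR B=RRBB L=BBOO
After move 2 (R): R=RGRG U=WOWG F=OYGY D=YBYR B=WRWB
After move 3 (F): F=GOYY U=WOOB R=WGGG D=RRYR L=BYOB
After move 4 (F): F=YGYO U=WOBY R=OGBG D=GWYR L=BROR
After move 5 (U): U=BWYO F=OGYO R=WRBG B=BRWB L=YGOR
Query: R face = WRBG

Answer: W R B G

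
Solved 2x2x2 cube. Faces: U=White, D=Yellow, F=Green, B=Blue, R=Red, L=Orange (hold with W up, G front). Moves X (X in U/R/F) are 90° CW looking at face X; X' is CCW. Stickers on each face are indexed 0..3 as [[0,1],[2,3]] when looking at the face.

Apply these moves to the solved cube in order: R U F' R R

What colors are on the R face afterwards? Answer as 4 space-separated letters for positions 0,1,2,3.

Answer: R Y B B

Derivation:
After move 1 (R): R=RRRR U=WGWG F=GYGY D=YBYB B=WBWB
After move 2 (U): U=WWGG F=RRGY R=WBRR B=OOWB L=GYOO
After move 3 (F'): F=RYRG U=WWWR R=BBYR D=YOYB L=GGOG
After move 4 (R): R=YBRB U=WYWG F=RORB D=YWYO B=ROWB
After move 5 (R): R=RYBB U=WOWB F=RWRO D=YWYR B=GOYB
Query: R face = RYBB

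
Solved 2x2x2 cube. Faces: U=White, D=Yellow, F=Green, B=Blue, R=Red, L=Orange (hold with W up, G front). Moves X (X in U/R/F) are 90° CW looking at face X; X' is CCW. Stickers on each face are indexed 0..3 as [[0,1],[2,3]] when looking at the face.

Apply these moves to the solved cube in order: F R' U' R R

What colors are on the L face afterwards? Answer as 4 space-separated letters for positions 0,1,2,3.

After move 1 (F): F=GGGG U=WWOO R=WRWR D=RRYY L=OYOY
After move 2 (R'): R=RRWW U=WBOB F=GWGO D=RGYG B=YBRB
After move 3 (U'): U=BBWO F=OYGO R=GWWW B=RRRB L=YBOY
After move 4 (R): R=WGWW U=BYWO F=OGGG D=RRYR B=ORBB
After move 5 (R): R=WWWG U=BGWG F=ORGR D=RBYO B=ORYB
Query: L face = YBOY

Answer: Y B O Y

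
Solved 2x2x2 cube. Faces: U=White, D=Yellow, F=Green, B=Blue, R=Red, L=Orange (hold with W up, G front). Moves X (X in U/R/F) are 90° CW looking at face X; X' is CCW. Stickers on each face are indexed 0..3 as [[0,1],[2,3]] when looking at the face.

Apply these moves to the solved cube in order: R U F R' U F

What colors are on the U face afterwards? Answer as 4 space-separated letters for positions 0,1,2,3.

After move 1 (R): R=RRRR U=WGWG F=GYGY D=YBYB B=WBWB
After move 2 (U): U=WWGG F=RRGY R=WBRR B=OOWB L=GYOO
After move 3 (F): F=GRYR U=WWOY R=GBGR D=RWYB L=GYOB
After move 4 (R'): R=BRGG U=WWOO F=GWYY D=RRYR B=BOWB
After move 5 (U): U=OWOW F=BRYY R=BOGG B=GYWB L=GWOB
After move 6 (F): F=YBYR U=OWBW R=OOWG D=GBYR L=GROR
Query: U face = OWBW

Answer: O W B W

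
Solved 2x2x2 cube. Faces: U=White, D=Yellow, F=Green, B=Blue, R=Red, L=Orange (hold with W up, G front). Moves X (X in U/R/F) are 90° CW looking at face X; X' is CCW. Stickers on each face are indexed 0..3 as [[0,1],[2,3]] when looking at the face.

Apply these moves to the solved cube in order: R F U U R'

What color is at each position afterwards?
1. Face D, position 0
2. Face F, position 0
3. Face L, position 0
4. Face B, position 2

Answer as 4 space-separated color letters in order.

Answer: R W W R

Derivation:
After move 1 (R): R=RRRR U=WGWG F=GYGY D=YBYB B=WBWB
After move 2 (F): F=GGYY U=WGOO R=WRGR D=RRYB L=OYOB
After move 3 (U): U=OWOG F=WRYY R=WBGR B=OYWB L=GGOB
After move 4 (U): U=OOGW F=WBYY R=OYGR B=GGWB L=WROB
After move 5 (R'): R=YROG U=OWGG F=WOYW D=RBYY B=BGRB
Query 1: D[0] = R
Query 2: F[0] = W
Query 3: L[0] = W
Query 4: B[2] = R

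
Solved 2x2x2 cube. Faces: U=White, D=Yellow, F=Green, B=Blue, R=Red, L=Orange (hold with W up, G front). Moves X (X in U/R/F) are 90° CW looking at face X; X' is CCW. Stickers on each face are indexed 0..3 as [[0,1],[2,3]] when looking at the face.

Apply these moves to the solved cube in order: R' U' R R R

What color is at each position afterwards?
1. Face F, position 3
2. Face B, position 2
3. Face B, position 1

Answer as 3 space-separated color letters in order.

After move 1 (R'): R=RRRR U=WBWB F=GWGW D=YGYG B=YBYB
After move 2 (U'): U=BBWW F=OOGW R=GWRR B=RRYB L=YBOO
After move 3 (R): R=RGRW U=BOWW F=OGGG D=YYYR B=WRBB
After move 4 (R): R=RRWG U=BGWG F=OYGR D=YBYW B=WROB
After move 5 (R): R=WRGR U=BYWR F=OBGW D=YOYW B=GRGB
Query 1: F[3] = W
Query 2: B[2] = G
Query 3: B[1] = R

Answer: W G R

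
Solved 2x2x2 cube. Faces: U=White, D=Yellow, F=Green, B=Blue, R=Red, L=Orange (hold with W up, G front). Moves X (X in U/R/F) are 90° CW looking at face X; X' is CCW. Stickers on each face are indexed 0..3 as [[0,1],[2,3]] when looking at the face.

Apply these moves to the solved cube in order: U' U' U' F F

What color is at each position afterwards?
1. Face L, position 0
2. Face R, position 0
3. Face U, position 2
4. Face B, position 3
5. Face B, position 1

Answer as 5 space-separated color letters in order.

After move 1 (U'): U=WWWW F=OOGG R=GGRR B=RRBB L=BBOO
After move 2 (U'): U=WWWW F=BBGG R=OORR B=GGBB L=RROO
After move 3 (U'): U=WWWW F=RRGG R=BBRR B=OOBB L=GGOO
After move 4 (F): F=GRGR U=WWOG R=WBWR D=RBYY L=GYOY
After move 5 (F): F=GGRR U=WWYY R=OBGR D=WWYY L=GROB
Query 1: L[0] = G
Query 2: R[0] = O
Query 3: U[2] = Y
Query 4: B[3] = B
Query 5: B[1] = O

Answer: G O Y B O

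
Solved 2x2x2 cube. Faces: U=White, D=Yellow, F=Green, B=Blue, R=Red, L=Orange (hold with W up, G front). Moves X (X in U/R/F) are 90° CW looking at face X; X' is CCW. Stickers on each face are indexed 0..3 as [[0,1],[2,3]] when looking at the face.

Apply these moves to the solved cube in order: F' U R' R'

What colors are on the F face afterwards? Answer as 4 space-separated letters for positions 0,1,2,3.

After move 1 (F'): F=GGGG U=WWRR R=YRYR D=OOYY L=OWOW
After move 2 (U): U=RWRW F=YRGG R=BBYR B=OWBB L=GGOW
After move 3 (R'): R=BRBY U=RBRO F=YWGW D=ORYG B=YWOB
After move 4 (R'): R=RYBB U=RORY F=YBGO D=OWYW B=GWRB
Query: F face = YBGO

Answer: Y B G O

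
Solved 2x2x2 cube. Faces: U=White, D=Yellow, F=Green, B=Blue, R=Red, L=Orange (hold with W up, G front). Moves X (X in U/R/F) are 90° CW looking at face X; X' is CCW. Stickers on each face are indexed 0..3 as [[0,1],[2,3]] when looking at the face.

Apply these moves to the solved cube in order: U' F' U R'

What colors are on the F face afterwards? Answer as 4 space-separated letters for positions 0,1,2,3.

Answer: Y W O W

Derivation:
After move 1 (U'): U=WWWW F=OOGG R=GGRR B=RRBB L=BBOO
After move 2 (F'): F=OGOG U=WWGR R=YGYR D=BOYY L=BWOW
After move 3 (U): U=GWRW F=YGOG R=RRYR B=BWBB L=OGOW
After move 4 (R'): R=RRRY U=GBRB F=YWOW D=BGYG B=YWOB
Query: F face = YWOW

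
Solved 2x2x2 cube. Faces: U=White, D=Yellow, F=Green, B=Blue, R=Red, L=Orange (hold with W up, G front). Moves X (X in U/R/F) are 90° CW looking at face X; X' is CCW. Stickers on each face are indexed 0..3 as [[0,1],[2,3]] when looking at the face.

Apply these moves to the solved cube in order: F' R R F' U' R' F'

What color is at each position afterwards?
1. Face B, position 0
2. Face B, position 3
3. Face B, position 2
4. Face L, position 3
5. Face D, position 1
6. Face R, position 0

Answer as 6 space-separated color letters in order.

Answer: R B W W R Y

Derivation:
After move 1 (F'): F=GGGG U=WWRR R=YRYR D=OOYY L=OWOW
After move 2 (R): R=YYRR U=WGRG F=GOGY D=OBYB B=RBWB
After move 3 (R): R=RYRY U=WORY F=GBGB D=OWYR B=GBGB
After move 4 (F'): F=BBGG U=WORR R=WYOY D=WWYR L=OYOR
After move 5 (U'): U=ORWR F=OYGG R=BBOY B=WYGB L=GBOR
After move 6 (R'): R=BYBO U=OGWW F=ORGR D=WYYG B=RYWB
After move 7 (F'): F=RROG U=OGBB R=YYWO D=BRYG L=GWOW
Query 1: B[0] = R
Query 2: B[3] = B
Query 3: B[2] = W
Query 4: L[3] = W
Query 5: D[1] = R
Query 6: R[0] = Y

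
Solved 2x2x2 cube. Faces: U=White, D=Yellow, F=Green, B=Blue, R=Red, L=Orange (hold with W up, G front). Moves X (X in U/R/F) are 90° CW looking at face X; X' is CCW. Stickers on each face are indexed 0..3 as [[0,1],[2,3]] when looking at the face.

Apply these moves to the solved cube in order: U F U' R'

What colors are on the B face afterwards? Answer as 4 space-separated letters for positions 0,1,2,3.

Answer: Y B B B

Derivation:
After move 1 (U): U=WWWW F=RRGG R=BBRR B=OOBB L=GGOO
After move 2 (F): F=GRGR U=WWOG R=WBWR D=RBYY L=GYOY
After move 3 (U'): U=WGWO F=GYGR R=GRWR B=WBBB L=OOOY
After move 4 (R'): R=RRGW U=WBWW F=GGGO D=RYYR B=YBBB
Query: B face = YBBB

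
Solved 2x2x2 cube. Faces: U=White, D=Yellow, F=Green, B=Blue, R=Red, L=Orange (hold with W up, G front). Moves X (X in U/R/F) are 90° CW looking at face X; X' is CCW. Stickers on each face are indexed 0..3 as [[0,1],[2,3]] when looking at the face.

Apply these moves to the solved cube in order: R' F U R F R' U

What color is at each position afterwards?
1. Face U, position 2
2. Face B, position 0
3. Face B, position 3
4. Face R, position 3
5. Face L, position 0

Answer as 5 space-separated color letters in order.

Answer: B G B W W

Derivation:
After move 1 (R'): R=RRRR U=WBWB F=GWGW D=YGYG B=YBYB
After move 2 (F): F=GGWW U=WBOO R=WRBR D=RRYG L=OYOG
After move 3 (U): U=OWOB F=WRWW R=YBBR B=OYYB L=GGOG
After move 4 (R): R=BYRB U=OROW F=WRWG D=RYYO B=BYWB
After move 5 (F): F=WWGR U=ORGG R=OYWB D=RBYO L=GROY
After move 6 (R'): R=YBOW U=OWGB F=WRGG D=RWYR B=OYBB
After move 7 (U): U=GOBW F=YBGG R=OYOW B=GRBB L=WROY
Query 1: U[2] = B
Query 2: B[0] = G
Query 3: B[3] = B
Query 4: R[3] = W
Query 5: L[0] = W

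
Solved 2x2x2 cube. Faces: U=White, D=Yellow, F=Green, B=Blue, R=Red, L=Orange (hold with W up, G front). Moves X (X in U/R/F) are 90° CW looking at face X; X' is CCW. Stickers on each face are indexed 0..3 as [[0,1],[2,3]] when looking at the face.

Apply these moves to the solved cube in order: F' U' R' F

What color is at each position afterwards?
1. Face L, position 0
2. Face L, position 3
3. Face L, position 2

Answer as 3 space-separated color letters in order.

After move 1 (F'): F=GGGG U=WWRR R=YRYR D=OOYY L=OWOW
After move 2 (U'): U=WRWR F=OWGG R=GGYR B=YRBB L=BBOW
After move 3 (R'): R=GRGY U=WBWY F=ORGR D=OWYG B=YROB
After move 4 (F): F=GORR U=WBWB R=WRYY D=GGYG L=BOOW
Query 1: L[0] = B
Query 2: L[3] = W
Query 3: L[2] = O

Answer: B W O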